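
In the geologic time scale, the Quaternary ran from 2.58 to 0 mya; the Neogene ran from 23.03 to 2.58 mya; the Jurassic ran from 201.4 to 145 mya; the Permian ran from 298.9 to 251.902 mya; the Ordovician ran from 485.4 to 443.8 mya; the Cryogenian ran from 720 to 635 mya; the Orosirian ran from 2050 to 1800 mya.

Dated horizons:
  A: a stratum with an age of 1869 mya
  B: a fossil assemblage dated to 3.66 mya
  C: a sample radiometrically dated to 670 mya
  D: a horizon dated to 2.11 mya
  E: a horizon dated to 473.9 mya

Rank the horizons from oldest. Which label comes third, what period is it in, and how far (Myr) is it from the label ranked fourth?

E, in the Ordovician; 470.24 million years to B

Larger Ma means older, so oldest first: A 1869 > C 670 > E 473.9 > B 3.66 > D 2.11.
Counting 3 along gives E (473.9 Ma); the excerpt puts that inside the Ordovician, 485.4–443.8 Ma.
Next in line is B (3.66 Ma), and 473.9 − 3.66 = 470.24 Myr.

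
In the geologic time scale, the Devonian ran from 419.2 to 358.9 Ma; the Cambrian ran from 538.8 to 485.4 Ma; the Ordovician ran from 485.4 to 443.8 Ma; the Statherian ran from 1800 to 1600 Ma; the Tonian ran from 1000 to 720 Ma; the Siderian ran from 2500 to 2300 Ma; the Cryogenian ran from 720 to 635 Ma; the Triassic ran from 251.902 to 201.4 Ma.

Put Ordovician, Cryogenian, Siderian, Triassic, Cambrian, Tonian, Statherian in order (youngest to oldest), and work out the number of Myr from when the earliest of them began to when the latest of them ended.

Triassic → Ordovician → Cambrian → Cryogenian → Tonian → Statherian → Siderian; total span 2298.6 Myr

From the excerpt: Ordovician 485.4–443.8; Cryogenian 720–635; Siderian 2500–2300; Triassic 251.902–201.4; Cambrian 538.8–485.4; Tonian 1000–720; Statherian 1800–1600 (Ma).
Larger Ma is earlier, so the oldest is Siderian and the youngest is Triassic; youngest to oldest: Triassic, Ordovician, Cambrian, Cryogenian, Tonian, Statherian, Siderian.
Oldest start 2500 minus youngest end 201.4 gives 2298.6 Myr overall.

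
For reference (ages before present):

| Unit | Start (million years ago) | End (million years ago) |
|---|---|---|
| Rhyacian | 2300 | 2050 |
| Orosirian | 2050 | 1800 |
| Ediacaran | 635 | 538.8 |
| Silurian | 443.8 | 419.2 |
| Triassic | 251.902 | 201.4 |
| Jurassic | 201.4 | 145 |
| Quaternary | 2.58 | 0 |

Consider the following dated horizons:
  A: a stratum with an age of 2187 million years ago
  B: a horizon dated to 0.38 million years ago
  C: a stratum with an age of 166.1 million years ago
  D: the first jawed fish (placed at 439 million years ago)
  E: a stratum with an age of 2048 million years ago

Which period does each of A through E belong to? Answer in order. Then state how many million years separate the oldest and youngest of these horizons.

A — Rhyacian; B — Quaternary; C — Jurassic; D — Silurian; E — Orosirian; span 2186.62 million years

Match each age against the start–end ranges in the excerpt: A = 2187 Ma → Rhyacian (2300–2050); B = 0.38 Ma → Quaternary (2.58–0); C = 166.1 Ma → Jurassic (201.4–145); D = 439 Ma → Silurian (443.8–419.2); E = 2048 Ma → Orosirian (2050–1800).
The largest age is 2187 Ma and the smallest is 0.38 Ma; their difference is 2186.62 Myr.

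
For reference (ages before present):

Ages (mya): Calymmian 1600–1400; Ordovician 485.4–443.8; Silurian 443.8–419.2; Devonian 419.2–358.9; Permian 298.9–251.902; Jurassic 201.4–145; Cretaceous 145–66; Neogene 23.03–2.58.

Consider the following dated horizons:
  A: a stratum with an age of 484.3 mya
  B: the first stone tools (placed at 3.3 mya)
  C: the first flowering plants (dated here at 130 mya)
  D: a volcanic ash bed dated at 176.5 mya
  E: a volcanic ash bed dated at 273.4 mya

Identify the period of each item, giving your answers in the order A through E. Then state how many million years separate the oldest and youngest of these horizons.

A: 484.3 Ma lies in 485.4–443.8 Ma, so Ordovician.
B: 3.3 Ma lies in 23.03–2.58 Ma, so Neogene.
C: 130 Ma lies in 145–66 Ma, so Cretaceous.
D: 176.5 Ma lies in 201.4–145 Ma, so Jurassic.
E: 273.4 Ma lies in 298.9–251.902 Ma, so Permian.
Oldest = 484.3 Ma, youngest = 3.3 Ma → span 481 Myr.

A — Ordovician; B — Neogene; C — Cretaceous; D — Jurassic; E — Permian; span 481 million years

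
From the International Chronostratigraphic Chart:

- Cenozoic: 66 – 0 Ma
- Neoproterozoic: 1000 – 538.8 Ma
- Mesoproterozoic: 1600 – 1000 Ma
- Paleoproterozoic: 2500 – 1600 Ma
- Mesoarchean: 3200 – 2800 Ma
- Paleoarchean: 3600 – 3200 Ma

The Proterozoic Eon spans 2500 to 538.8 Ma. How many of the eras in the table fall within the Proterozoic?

3

Eras inside 2500–538.8 Ma: Paleoproterozoic, Mesoproterozoic, Neoproterozoic — 3 in total.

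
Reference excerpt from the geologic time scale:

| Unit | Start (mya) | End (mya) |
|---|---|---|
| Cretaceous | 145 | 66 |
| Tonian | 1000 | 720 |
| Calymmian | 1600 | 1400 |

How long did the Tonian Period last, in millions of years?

1000 − 720 = 280 million years.

280 million years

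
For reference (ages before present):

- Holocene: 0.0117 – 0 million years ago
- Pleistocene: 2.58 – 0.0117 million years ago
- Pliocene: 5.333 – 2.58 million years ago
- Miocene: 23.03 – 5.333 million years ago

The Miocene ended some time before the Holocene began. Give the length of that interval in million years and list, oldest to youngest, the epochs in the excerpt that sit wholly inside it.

5.3213 million years; Pliocene, Pleistocene

End of Miocene = 5.333 Ma; start of Holocene = 0.0117 Ma.
Gap = 5.333 − 0.0117 = 5.3213 Myr.
Epochs wholly inside 5.333–0.0117 Ma: Pliocene (5.333–2.58), Pleistocene (2.58–0.0117).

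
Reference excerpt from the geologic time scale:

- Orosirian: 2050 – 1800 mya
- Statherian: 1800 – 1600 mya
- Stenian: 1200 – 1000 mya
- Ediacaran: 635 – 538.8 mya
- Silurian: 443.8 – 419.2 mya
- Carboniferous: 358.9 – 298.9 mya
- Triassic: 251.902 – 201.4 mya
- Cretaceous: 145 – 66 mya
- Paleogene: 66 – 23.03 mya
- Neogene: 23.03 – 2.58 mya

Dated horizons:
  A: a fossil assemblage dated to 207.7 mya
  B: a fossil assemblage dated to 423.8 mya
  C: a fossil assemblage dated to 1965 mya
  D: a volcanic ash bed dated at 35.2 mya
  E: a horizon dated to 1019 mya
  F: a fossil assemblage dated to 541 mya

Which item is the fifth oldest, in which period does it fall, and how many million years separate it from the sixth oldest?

A, in the Triassic; 172.5 million years to D

Larger Ma means older, so oldest first: C 1965 > E 1019 > F 541 > B 423.8 > A 207.7 > D 35.2.
Counting 5 along gives A (207.7 Ma); the excerpt puts that inside the Triassic, 251.902–201.4 Ma.
Next in line is D (35.2 Ma), and 207.7 − 35.2 = 172.5 Myr.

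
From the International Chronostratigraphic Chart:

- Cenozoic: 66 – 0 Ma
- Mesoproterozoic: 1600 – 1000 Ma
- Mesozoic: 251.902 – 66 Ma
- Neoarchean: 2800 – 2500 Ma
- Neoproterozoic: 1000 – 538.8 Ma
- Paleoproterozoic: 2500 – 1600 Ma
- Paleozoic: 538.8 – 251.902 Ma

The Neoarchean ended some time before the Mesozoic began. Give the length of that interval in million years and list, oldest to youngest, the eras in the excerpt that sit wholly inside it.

End of Neoarchean = 2500 Ma; start of Mesozoic = 251.902 Ma.
Gap = 2500 − 251.902 = 2248.098 Myr.
Eras wholly inside 2500–251.902 Ma: Paleoproterozoic (2500–1600), Mesoproterozoic (1600–1000), Neoproterozoic (1000–538.8), Paleozoic (538.8–251.902).

2248.098 million years; Paleoproterozoic, Mesoproterozoic, Neoproterozoic, Paleozoic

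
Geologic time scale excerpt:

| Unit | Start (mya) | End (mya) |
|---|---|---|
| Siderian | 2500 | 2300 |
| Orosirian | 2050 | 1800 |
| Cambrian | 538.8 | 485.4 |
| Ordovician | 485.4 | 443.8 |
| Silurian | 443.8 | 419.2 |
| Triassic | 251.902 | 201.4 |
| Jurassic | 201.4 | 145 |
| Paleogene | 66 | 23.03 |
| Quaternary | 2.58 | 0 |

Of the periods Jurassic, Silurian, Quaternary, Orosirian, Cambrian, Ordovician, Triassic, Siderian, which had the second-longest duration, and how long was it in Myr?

Start − end for each: Jurassic 201.4 − 145 = 56.4; Silurian 443.8 − 419.2 = 24.6; Quaternary 2.58 − 0 = 2.58; Orosirian 2050 − 1800 = 250; Cambrian 538.8 − 485.4 = 53.4; Ordovician 485.4 − 443.8 = 41.6; Triassic 251.902 − 201.4 = 50.502; Siderian 2500 − 2300 = 200.
Ranking these from longest: Orosirian > Siderian > Jurassic > Cambrian > Triassic > Ordovician > Silurian > Quaternary.
Position 2 in that ranking is Siderian, which lasted 200 Myr.

Siderian, 200 million years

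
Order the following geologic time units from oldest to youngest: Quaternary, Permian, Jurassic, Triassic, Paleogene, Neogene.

Permian → Triassic → Jurassic → Paleogene → Neogene → Quaternary

Group by era (each group listed oldest first) — Paleozoic: Permian; Mesozoic: Triassic, Jurassic; Cenozoic: Paleogene, Neogene, Quaternary. The eras run Paleozoic → Mesozoic → Cenozoic. Concatenating the groups in that era order gives oldest to youngest directly.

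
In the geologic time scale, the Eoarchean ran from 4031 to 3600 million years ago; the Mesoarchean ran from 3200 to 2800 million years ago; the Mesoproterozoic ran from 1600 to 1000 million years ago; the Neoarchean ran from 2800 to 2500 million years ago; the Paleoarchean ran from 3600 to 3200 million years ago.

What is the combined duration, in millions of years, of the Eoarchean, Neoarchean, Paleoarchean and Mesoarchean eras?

Each duration: Eoarchean = 431; Neoarchean = 300; Paleoarchean = 400; Mesoarchean = 400.
Sum: 431 + 300 + 400 + 400 = 1531 Myr.

1531 million years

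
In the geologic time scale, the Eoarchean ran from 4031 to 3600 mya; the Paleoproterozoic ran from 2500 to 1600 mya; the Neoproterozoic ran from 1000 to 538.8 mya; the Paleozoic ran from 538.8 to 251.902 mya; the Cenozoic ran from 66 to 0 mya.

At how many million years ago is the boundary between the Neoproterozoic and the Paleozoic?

538.8 mya

The Neoproterozoic ends and the Paleozoic begins at 538.8 mya.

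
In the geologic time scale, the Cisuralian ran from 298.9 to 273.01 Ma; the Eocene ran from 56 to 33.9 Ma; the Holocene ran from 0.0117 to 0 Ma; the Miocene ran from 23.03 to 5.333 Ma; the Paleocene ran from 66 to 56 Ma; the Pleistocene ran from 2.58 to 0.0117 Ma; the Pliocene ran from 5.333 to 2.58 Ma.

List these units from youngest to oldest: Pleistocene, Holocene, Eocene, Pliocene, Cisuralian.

Sorting by start age (ascending Ma, since larger Ma = older): Holocene began 0.0117, Pleistocene began 2.58, Pliocene began 5.333, Eocene began 56, Cisuralian began 298.9.

Holocene, then Pleistocene, then Pliocene, then Eocene, then Cisuralian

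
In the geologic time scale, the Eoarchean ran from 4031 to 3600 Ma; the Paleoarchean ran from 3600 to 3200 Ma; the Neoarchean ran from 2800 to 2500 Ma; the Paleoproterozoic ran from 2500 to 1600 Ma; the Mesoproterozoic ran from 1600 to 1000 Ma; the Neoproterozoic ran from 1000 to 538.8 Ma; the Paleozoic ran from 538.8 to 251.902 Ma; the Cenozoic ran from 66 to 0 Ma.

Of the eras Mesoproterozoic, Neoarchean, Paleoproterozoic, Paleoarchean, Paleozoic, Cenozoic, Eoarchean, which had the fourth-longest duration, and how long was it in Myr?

Start − end for each: Mesoproterozoic 1600 − 1000 = 600; Neoarchean 2800 − 2500 = 300; Paleoproterozoic 2500 − 1600 = 900; Paleoarchean 3600 − 3200 = 400; Paleozoic 538.8 − 251.902 = 286.898; Cenozoic 66 − 0 = 66; Eoarchean 4031 − 3600 = 431.
Ranking these from longest: Paleoproterozoic > Mesoproterozoic > Eoarchean > Paleoarchean > Neoarchean > Paleozoic > Cenozoic.
Position 4 in that ranking is Paleoarchean, which lasted 400 Myr.

Paleoarchean, 400 million years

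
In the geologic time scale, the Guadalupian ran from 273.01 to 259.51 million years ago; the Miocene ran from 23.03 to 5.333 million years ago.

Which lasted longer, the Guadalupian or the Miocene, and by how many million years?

Miocene, by 4.197 million years

Guadalupian: 273.01 − 259.51 = 13.5 Myr.
Miocene: 23.03 − 5.333 = 17.697 Myr.
Difference: 17.697 − 13.5 = 4.197 Myr, so the Miocene was longer.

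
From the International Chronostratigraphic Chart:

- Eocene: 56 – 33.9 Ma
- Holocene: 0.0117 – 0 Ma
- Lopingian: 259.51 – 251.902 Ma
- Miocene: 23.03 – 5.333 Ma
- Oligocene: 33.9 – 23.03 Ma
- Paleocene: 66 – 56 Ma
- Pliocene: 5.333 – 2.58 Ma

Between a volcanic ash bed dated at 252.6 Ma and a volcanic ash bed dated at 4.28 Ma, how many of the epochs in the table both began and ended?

4

252.6 Ma sits inside the Lopingian (259.51–251.902) and 4.28 Ma inside the Pliocene (5.333–2.58); neither of those is wholly between the two dates.
The listed epochs lying completely between them are Paleocene, Eocene, Oligocene, Miocene — 4 in all.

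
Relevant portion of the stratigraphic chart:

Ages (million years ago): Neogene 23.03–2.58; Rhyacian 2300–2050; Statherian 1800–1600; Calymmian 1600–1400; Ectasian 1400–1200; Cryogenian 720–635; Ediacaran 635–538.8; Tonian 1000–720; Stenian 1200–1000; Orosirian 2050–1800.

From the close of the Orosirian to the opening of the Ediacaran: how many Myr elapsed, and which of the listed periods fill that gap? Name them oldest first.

1165 million years; Statherian, Calymmian, Ectasian, Stenian, Tonian, Cryogenian

End of Orosirian = 1800 Ma; start of Ediacaran = 635 Ma.
Gap = 1800 − 635 = 1165 Myr.
Periods wholly inside 1800–635 Ma: Statherian (1800–1600), Calymmian (1600–1400), Ectasian (1400–1200), Stenian (1200–1000), Tonian (1000–720), Cryogenian (720–635).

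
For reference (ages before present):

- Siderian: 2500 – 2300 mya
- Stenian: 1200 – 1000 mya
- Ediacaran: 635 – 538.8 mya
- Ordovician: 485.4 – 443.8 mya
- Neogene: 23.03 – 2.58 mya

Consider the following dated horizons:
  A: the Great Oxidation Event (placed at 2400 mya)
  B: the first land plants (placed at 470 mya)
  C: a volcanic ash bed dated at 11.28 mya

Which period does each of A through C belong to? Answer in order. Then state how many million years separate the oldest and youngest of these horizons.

A — Siderian; B — Ordovician; C — Neogene; span 2388.72 million years

A: 2400 Ma lies in 2500–2300 Ma, so Siderian.
B: 470 Ma lies in 485.4–443.8 Ma, so Ordovician.
C: 11.28 Ma lies in 23.03–2.58 Ma, so Neogene.
Oldest = 2400 Ma, youngest = 11.28 Ma → span 2388.72 Myr.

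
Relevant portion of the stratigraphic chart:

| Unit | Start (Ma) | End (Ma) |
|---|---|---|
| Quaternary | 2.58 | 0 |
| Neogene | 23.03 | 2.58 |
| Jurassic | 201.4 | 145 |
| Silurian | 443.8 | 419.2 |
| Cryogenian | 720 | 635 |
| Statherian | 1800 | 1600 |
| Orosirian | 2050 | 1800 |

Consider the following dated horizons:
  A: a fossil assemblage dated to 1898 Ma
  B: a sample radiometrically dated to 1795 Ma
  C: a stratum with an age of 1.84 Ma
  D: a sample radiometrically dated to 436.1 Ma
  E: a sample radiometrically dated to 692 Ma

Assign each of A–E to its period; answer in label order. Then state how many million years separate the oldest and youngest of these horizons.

A — Orosirian; B — Statherian; C — Quaternary; D — Silurian; E — Cryogenian; span 1896.16 million years

Match each age against the start–end ranges in the excerpt: A = 1898 Ma → Orosirian (2050–1800); B = 1795 Ma → Statherian (1800–1600); C = 1.84 Ma → Quaternary (2.58–0); D = 436.1 Ma → Silurian (443.8–419.2); E = 692 Ma → Cryogenian (720–635).
The largest age is 1898 Ma and the smallest is 1.84 Ma; their difference is 1896.16 Myr.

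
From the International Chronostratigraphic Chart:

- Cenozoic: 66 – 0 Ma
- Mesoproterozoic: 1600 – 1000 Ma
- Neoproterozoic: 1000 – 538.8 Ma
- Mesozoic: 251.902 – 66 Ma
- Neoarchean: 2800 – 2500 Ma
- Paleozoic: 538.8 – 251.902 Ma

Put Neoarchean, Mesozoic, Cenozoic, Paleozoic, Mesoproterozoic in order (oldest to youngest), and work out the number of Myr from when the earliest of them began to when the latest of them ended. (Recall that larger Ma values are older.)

Neoarchean, Mesoproterozoic, Paleozoic, Mesozoic, Cenozoic; total span 2800 Myr

From the excerpt: Neoarchean 2800–2500; Mesozoic 251.902–66; Cenozoic 66–0; Paleozoic 538.8–251.902; Mesoproterozoic 1600–1000 (Ma).
Larger Ma is earlier, so the oldest is Neoarchean and the youngest is Cenozoic; oldest to youngest: Neoarchean, Mesoproterozoic, Paleozoic, Mesozoic, Cenozoic.
Oldest start 2800 minus youngest end 0 gives 2800 Myr overall.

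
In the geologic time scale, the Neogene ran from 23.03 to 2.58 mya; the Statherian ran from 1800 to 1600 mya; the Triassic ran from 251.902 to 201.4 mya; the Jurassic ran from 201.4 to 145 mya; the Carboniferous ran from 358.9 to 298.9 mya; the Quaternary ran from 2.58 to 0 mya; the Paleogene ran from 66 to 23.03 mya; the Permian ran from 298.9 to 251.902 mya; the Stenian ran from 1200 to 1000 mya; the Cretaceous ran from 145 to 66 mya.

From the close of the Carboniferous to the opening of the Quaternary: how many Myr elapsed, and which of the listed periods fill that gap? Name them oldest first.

296.32 million years; Permian, Triassic, Jurassic, Cretaceous, Paleogene, Neogene

End of Carboniferous = 298.9 Ma; start of Quaternary = 2.58 Ma.
Gap = 298.9 − 2.58 = 296.32 Myr.
Periods wholly inside 298.9–2.58 Ma: Permian (298.9–251.902), Triassic (251.902–201.4), Jurassic (201.4–145), Cretaceous (145–66), Paleogene (66–23.03), Neogene (23.03–2.58).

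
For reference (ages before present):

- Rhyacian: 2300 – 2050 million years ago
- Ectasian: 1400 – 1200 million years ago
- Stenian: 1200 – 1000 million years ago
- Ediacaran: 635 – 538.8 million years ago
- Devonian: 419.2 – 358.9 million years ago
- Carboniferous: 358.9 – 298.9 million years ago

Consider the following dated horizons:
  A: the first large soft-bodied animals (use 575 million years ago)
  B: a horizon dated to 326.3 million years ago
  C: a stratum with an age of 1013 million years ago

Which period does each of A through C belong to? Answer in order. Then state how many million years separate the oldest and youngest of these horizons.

Match each age against the start–end ranges in the excerpt: A = 575 Ma → Ediacaran (635–538.8); B = 326.3 Ma → Carboniferous (358.9–298.9); C = 1013 Ma → Stenian (1200–1000).
The largest age is 1013 Ma and the smallest is 326.3 Ma; their difference is 686.7 Myr.

A — Ediacaran; B — Carboniferous; C — Stenian; span 686.7 million years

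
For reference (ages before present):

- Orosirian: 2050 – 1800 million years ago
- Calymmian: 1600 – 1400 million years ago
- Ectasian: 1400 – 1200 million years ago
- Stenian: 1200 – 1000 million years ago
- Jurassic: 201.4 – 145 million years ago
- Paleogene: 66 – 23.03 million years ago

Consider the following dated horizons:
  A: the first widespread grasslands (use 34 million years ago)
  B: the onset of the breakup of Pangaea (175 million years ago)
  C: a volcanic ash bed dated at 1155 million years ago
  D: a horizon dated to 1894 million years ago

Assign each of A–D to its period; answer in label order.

Match each age against the start–end ranges in the excerpt: A = 34 Ma → Paleogene (66–23.03); B = 175 Ma → Jurassic (201.4–145); C = 1155 Ma → Stenian (1200–1000); D = 1894 Ma → Orosirian (2050–1800).

A — Paleogene; B — Jurassic; C — Stenian; D — Orosirian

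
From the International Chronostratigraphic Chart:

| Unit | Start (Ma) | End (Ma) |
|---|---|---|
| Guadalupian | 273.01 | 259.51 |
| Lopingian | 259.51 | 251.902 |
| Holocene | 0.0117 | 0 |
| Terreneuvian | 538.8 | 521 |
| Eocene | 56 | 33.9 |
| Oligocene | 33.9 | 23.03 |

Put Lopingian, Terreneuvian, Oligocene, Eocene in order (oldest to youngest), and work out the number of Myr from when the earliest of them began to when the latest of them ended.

Start ages (Ma): Terreneuvian 538.8, Lopingian 259.51, Eocene 56, Oligocene 33.9.
Ordered oldest to youngest: Terreneuvian, Lopingian, Eocene, Oligocene.
Span = 538.8 − 23.03 = 515.77 Myr.

Terreneuvian, Lopingian, Eocene, Oligocene; total span 515.77 Myr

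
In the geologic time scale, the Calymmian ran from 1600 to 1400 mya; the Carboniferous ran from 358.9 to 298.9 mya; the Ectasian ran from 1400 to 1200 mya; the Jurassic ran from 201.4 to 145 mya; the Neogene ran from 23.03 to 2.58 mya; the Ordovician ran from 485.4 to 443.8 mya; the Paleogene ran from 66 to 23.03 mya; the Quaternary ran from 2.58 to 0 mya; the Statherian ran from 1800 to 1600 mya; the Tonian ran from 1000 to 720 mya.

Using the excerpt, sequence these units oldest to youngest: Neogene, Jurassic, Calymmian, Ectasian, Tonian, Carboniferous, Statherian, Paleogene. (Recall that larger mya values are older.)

Statherian, Calymmian, Ectasian, Tonian, Carboniferous, Jurassic, Paleogene, Neogene

Read off each span (Ma): Neogene 23.03–2.58; Jurassic 201.4–145; Calymmian 1600–1400; Ectasian 1400–1200; Tonian 1000–720; Carboniferous 358.9–298.9; Statherian 1800–1600; Paleogene 66–23.03.
Larger Ma is older, so oldest→youngest is Statherian, Calymmian, Ectasian, Tonian, Carboniferous, Jurassic, Paleogene, Neogene.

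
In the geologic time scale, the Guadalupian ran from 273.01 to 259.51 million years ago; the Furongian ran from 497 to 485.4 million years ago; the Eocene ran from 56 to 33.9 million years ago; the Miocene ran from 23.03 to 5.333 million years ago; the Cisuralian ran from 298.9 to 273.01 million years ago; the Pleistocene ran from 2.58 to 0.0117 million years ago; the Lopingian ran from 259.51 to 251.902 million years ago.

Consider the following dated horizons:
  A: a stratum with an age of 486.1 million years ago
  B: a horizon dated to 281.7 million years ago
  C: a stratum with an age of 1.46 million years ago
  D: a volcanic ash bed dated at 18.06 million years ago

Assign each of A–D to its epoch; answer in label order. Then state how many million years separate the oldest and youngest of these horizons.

A — Furongian; B — Cisuralian; C — Pleistocene; D — Miocene; span 484.64 million years

A: 486.1 Ma lies in 497–485.4 Ma, so Furongian.
B: 281.7 Ma lies in 298.9–273.01 Ma, so Cisuralian.
C: 1.46 Ma lies in 2.58–0.0117 Ma, so Pleistocene.
D: 18.06 Ma lies in 23.03–5.333 Ma, so Miocene.
Oldest = 486.1 Ma, youngest = 1.46 Ma → span 484.64 Myr.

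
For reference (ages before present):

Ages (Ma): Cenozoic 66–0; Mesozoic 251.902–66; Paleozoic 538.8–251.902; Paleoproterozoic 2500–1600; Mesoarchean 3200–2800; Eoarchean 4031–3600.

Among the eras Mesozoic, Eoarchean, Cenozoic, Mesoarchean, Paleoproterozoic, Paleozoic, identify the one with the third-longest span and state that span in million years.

Durations: Mesozoic 185.902; Eoarchean 431; Cenozoic 66; Mesoarchean 400; Paleoproterozoic 900; Paleozoic 286.898 Myr.
Sorted longest-first: Paleoproterozoic (900), Eoarchean (431), Mesoarchean (400), Paleozoic (286.898), Mesozoic (185.902), Cenozoic (66).
The third longest is Mesoarchean at 400 Myr.

Mesoarchean, 400 million years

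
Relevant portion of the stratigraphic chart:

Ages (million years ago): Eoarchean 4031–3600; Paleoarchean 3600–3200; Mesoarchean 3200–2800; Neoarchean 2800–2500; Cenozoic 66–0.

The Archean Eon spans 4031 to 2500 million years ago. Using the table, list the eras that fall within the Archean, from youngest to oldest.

Eras with both bounds inside 4031–2500 Ma: Neoarchean (2800–2500), Mesoarchean (3200–2800), Paleoarchean (3600–3200), Eoarchean (4031–3600).

Neoarchean, Mesoarchean, Paleoarchean, Eoarchean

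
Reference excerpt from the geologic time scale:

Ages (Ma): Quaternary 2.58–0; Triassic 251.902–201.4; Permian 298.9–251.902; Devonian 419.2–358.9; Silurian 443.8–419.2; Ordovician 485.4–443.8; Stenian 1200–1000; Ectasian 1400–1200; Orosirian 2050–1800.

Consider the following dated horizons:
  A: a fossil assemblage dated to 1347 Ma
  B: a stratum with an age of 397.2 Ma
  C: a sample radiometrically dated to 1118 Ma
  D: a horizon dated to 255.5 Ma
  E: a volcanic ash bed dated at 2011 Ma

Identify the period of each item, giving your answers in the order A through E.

A — Ectasian; B — Devonian; C — Stenian; D — Permian; E — Orosirian

A: 1347 Ma lies in 1400–1200 Ma, so Ectasian.
B: 397.2 Ma lies in 419.2–358.9 Ma, so Devonian.
C: 1118 Ma lies in 1200–1000 Ma, so Stenian.
D: 255.5 Ma lies in 298.9–251.902 Ma, so Permian.
E: 2011 Ma lies in 2050–1800 Ma, so Orosirian.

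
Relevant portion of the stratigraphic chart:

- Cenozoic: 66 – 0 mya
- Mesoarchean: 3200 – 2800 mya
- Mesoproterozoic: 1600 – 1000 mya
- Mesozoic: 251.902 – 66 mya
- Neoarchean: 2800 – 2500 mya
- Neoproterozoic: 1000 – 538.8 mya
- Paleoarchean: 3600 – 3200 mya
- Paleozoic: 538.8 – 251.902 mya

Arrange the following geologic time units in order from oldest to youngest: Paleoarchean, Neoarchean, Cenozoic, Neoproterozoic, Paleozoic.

Paleoarchean, then Neoarchean, then Neoproterozoic, then Paleozoic, then Cenozoic

Read off each span (Ma): Paleoarchean 3600–3200; Neoarchean 2800–2500; Cenozoic 66–0; Neoproterozoic 1000–538.8; Paleozoic 538.8–251.902.
Larger Ma is older, so oldest→youngest is Paleoarchean, Neoarchean, Neoproterozoic, Paleozoic, Cenozoic.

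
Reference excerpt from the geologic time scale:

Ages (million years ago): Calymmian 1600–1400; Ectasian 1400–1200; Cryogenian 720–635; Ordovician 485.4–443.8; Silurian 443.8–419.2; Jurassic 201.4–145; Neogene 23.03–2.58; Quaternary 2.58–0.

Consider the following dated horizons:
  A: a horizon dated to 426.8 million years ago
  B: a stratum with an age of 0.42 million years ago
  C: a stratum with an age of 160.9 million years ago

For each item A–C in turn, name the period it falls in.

A — Silurian; B — Quaternary; C — Jurassic

Match each age against the start–end ranges in the excerpt: A = 426.8 Ma → Silurian (443.8–419.2); B = 0.42 Ma → Quaternary (2.58–0); C = 160.9 Ma → Jurassic (201.4–145).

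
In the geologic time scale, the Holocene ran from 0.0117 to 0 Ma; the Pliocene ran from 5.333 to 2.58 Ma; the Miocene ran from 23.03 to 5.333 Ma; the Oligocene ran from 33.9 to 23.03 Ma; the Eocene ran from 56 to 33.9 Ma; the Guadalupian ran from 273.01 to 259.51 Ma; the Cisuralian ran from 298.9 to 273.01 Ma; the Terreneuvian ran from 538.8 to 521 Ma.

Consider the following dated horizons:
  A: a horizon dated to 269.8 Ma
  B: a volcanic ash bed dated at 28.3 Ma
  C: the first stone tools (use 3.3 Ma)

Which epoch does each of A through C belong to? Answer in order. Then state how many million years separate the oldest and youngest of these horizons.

A — Guadalupian; B — Oligocene; C — Pliocene; span 266.5 million years

Match each age against the start–end ranges in the excerpt: A = 269.8 Ma → Guadalupian (273.01–259.51); B = 28.3 Ma → Oligocene (33.9–23.03); C = 3.3 Ma → Pliocene (5.333–2.58).
The largest age is 269.8 Ma and the smallest is 3.3 Ma; their difference is 266.5 Myr.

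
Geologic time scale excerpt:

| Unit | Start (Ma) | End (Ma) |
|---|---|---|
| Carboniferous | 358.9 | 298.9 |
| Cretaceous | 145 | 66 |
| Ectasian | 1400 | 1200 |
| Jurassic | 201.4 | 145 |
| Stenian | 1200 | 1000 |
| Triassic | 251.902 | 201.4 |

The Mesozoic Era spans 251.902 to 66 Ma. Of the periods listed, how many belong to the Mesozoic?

3

Periods inside 251.902–66 Ma: Triassic, Jurassic, Cretaceous — 3 in total.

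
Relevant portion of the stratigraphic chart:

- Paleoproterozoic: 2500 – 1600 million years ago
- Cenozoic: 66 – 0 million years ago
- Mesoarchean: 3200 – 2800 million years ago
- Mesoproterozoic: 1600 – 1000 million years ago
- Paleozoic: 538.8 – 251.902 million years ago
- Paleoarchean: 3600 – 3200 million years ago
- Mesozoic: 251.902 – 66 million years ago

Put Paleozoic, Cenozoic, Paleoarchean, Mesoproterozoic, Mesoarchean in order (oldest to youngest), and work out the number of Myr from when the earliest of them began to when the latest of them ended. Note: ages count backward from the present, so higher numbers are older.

From the excerpt: Paleozoic 538.8–251.902; Cenozoic 66–0; Paleoarchean 3600–3200; Mesoproterozoic 1600–1000; Mesoarchean 3200–2800 (Ma).
Larger Ma is earlier, so the oldest is Paleoarchean and the youngest is Cenozoic; oldest to youngest: Paleoarchean, Mesoarchean, Mesoproterozoic, Paleozoic, Cenozoic.
Oldest start 3600 minus youngest end 0 gives 3600 Myr overall.

Paleoarchean → Mesoarchean → Mesoproterozoic → Paleozoic → Cenozoic; total span 3600 Myr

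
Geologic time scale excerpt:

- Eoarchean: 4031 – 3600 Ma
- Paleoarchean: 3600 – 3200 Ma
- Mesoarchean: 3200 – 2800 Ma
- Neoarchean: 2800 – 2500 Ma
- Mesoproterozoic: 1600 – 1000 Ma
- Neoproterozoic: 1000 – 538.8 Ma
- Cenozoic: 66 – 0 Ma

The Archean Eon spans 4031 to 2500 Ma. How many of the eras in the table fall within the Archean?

Eras inside 4031–2500 Ma: Eoarchean, Paleoarchean, Mesoarchean, Neoarchean — 4 in total.

4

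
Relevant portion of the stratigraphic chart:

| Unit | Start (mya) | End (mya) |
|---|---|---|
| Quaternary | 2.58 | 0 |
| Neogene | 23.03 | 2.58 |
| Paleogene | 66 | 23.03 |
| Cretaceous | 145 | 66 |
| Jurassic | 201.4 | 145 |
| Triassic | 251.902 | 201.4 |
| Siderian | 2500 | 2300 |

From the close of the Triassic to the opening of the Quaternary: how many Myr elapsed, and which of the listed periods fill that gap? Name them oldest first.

198.82 million years; Jurassic, Cretaceous, Paleogene, Neogene

End of Triassic = 201.4 Ma; start of Quaternary = 2.58 Ma.
Gap = 201.4 − 2.58 = 198.82 Myr.
Periods wholly inside 201.4–2.58 Ma: Jurassic (201.4–145), Cretaceous (145–66), Paleogene (66–23.03), Neogene (23.03–2.58).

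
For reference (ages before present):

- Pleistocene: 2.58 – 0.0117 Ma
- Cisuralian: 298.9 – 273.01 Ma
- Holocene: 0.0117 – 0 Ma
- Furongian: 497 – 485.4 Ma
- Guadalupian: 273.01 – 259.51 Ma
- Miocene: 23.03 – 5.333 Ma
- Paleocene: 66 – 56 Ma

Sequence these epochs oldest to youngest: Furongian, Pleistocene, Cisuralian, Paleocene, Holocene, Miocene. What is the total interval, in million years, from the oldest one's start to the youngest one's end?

From the excerpt: Furongian 497–485.4; Pleistocene 2.58–0.0117; Cisuralian 298.9–273.01; Paleocene 66–56; Holocene 0.0117–0; Miocene 23.03–5.333 (Ma).
Larger Ma is earlier, so the oldest is Furongian and the youngest is Holocene; oldest to youngest: Furongian, Cisuralian, Paleocene, Miocene, Pleistocene, Holocene.
Oldest start 497 minus youngest end 0 gives 497 Myr overall.

Furongian, Cisuralian, Paleocene, Miocene, Pleistocene, Holocene; total span 497 Myr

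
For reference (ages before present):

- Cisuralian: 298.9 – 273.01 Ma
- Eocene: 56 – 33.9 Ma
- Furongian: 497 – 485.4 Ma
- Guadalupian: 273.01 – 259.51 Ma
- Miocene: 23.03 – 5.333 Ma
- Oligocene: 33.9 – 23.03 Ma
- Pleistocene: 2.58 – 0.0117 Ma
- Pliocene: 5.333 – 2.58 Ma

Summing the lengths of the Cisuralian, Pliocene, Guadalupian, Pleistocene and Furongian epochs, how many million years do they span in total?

Duration is start − end for each: (298.9 − 273.01) + (5.333 − 2.58) + (273.01 − 259.51) + (2.58 − 0.0117) + (497 − 485.4).
That is 25.89 + 2.753 + 13.5 + 2.5683 + 11.6, which totals 56.3113 million years.

56.3113 million years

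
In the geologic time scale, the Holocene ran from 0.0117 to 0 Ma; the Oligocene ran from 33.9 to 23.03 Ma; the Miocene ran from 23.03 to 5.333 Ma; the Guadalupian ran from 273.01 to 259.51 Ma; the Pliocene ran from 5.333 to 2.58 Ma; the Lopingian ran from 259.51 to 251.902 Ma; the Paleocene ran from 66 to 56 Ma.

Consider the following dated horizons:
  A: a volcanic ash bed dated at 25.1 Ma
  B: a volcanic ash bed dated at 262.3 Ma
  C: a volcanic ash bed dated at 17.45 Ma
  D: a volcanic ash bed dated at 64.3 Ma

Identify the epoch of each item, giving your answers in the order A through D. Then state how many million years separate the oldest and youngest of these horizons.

A — Oligocene; B — Guadalupian; C — Miocene; D — Paleocene; span 244.85 million years

A: 25.1 Ma lies in 33.9–23.03 Ma, so Oligocene.
B: 262.3 Ma lies in 273.01–259.51 Ma, so Guadalupian.
C: 17.45 Ma lies in 23.03–5.333 Ma, so Miocene.
D: 64.3 Ma lies in 66–56 Ma, so Paleocene.
Oldest = 262.3 Ma, youngest = 17.45 Ma → span 244.85 Myr.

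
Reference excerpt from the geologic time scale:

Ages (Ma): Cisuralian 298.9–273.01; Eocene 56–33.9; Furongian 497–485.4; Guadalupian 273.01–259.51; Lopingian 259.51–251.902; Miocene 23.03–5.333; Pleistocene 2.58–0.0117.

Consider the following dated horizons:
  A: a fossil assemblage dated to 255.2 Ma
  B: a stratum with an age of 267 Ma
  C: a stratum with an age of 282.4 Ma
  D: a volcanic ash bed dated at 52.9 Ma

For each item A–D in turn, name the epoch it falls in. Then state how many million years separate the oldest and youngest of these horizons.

A — Lopingian; B — Guadalupian; C — Cisuralian; D — Eocene; span 229.5 million years

Match each age against the start–end ranges in the excerpt: A = 255.2 Ma → Lopingian (259.51–251.902); B = 267 Ma → Guadalupian (273.01–259.51); C = 282.4 Ma → Cisuralian (298.9–273.01); D = 52.9 Ma → Eocene (56–33.9).
The largest age is 282.4 Ma and the smallest is 52.9 Ma; their difference is 229.5 Myr.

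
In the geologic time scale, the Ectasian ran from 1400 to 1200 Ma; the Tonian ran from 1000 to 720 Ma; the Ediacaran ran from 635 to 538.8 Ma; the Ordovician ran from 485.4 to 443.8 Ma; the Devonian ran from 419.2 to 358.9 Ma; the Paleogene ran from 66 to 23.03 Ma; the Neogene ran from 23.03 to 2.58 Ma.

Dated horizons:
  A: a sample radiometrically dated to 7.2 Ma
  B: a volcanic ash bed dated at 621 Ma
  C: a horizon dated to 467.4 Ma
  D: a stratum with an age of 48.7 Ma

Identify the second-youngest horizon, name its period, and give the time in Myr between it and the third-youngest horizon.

D, in the Paleogene; 418.7 million years to C

Sorted youngest-first by Ma: A (7.2), D (48.7), C (467.4), B (621).
The second youngest is D at 48.7 Ma, which lies in 66–23.03 Ma: the Paleogene.
The third youngest is C at 467.4 Ma; separation = |48.7 − 467.4| = 418.7 Myr.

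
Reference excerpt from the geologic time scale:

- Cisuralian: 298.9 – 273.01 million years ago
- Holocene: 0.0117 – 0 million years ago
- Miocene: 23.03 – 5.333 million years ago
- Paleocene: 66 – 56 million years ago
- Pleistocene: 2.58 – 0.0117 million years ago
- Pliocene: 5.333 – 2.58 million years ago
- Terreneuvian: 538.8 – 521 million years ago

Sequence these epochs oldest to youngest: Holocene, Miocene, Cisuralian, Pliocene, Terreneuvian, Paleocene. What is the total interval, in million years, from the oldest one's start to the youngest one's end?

From the excerpt: Holocene 0.0117–0; Miocene 23.03–5.333; Cisuralian 298.9–273.01; Pliocene 5.333–2.58; Terreneuvian 538.8–521; Paleocene 66–56 (Ma).
Larger Ma is earlier, so the oldest is Terreneuvian and the youngest is Holocene; oldest to youngest: Terreneuvian, Cisuralian, Paleocene, Miocene, Pliocene, Holocene.
Oldest start 538.8 minus youngest end 0 gives 538.8 Myr overall.

Terreneuvian, Cisuralian, Paleocene, Miocene, Pliocene, Holocene; total span 538.8 Myr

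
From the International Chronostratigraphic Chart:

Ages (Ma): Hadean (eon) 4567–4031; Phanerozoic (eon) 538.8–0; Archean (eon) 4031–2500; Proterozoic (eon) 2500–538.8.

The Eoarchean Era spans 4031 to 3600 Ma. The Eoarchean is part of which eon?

Archean

The Eoarchean (4031–3600 Ma) lies entirely within 4031–2500 Ma, the Archean Eon.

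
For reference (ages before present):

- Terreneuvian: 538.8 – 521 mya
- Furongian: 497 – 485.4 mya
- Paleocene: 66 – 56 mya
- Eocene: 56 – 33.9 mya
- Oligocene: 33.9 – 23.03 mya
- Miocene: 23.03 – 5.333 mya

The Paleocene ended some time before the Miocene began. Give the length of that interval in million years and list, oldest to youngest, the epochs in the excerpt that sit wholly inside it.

32.97 million years; Eocene, Oligocene

The Paleocene closes at 56 Ma and the Miocene opens at 23.03 Ma, so the interval is 56 − 23.03 = 32.97 Myr.
An epoch fits inside if it starts at or after 56 Ma and ends at or before 23.03 Ma; oldest first that gives Eocene, Oligocene.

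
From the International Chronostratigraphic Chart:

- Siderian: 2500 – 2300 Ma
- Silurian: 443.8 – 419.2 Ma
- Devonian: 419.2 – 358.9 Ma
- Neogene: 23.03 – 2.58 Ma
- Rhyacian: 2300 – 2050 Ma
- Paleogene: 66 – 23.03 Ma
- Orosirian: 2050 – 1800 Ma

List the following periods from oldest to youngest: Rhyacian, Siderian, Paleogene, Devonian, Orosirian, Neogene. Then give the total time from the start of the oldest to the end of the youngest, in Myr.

Start ages (Ma): Siderian 2500, Rhyacian 2300, Orosirian 2050, Devonian 419.2, Paleogene 66, Neogene 23.03.
Ordered oldest to youngest: Siderian, Rhyacian, Orosirian, Devonian, Paleogene, Neogene.
Span = 2500 − 2.58 = 2497.42 Myr.

Siderian, Rhyacian, Orosirian, Devonian, Paleogene, Neogene; total span 2497.42 Myr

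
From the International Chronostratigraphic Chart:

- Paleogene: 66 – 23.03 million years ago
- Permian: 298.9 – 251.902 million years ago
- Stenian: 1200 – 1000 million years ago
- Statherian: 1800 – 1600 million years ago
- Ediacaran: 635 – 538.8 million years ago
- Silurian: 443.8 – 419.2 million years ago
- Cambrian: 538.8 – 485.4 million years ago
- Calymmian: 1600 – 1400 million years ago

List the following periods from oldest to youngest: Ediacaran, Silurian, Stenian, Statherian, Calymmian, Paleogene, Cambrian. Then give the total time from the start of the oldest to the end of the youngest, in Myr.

Start ages (Ma): Statherian 1800, Calymmian 1600, Stenian 1200, Ediacaran 635, Cambrian 538.8, Silurian 443.8, Paleogene 66.
Ordered oldest to youngest: Statherian, Calymmian, Stenian, Ediacaran, Cambrian, Silurian, Paleogene.
Span = 1800 − 23.03 = 1776.97 Myr.

Statherian → Calymmian → Stenian → Ediacaran → Cambrian → Silurian → Paleogene; total span 1776.97 Myr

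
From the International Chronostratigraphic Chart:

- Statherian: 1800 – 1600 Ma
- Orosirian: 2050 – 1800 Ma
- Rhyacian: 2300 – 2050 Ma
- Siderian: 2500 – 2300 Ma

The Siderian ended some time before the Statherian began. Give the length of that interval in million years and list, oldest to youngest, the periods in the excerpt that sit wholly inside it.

500 million years; Rhyacian, Orosirian

End of Siderian = 2300 Ma; start of Statherian = 1800 Ma.
Gap = 2300 − 1800 = 500 Myr.
Periods wholly inside 2300–1800 Ma: Rhyacian (2300–2050), Orosirian (2050–1800).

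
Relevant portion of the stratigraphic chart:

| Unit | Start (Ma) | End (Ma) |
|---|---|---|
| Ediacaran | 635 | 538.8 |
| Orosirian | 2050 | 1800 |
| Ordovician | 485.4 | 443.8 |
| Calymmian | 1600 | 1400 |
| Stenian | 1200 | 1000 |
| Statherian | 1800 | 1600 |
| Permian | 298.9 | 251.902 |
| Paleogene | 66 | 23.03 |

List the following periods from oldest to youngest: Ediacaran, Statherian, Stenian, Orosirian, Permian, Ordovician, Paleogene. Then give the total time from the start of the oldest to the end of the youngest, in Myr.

Orosirian → Statherian → Stenian → Ediacaran → Ordovician → Permian → Paleogene; total span 2026.97 Myr

Start ages (Ma): Orosirian 2050, Statherian 1800, Stenian 1200, Ediacaran 635, Ordovician 485.4, Permian 298.9, Paleogene 66.
Ordered oldest to youngest: Orosirian, Statherian, Stenian, Ediacaran, Ordovician, Permian, Paleogene.
Span = 2050 − 23.03 = 2026.97 Myr.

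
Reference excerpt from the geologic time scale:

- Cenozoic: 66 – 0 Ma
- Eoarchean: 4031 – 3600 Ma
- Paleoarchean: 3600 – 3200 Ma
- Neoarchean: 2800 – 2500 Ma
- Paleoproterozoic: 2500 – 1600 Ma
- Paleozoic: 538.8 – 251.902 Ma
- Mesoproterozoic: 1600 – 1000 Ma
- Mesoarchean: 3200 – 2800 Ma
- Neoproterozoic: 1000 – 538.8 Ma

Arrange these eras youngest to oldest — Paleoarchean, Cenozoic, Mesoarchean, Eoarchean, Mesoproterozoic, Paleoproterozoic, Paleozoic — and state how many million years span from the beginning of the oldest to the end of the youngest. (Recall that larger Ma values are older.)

Cenozoic, Paleozoic, Mesoproterozoic, Paleoproterozoic, Mesoarchean, Paleoarchean, Eoarchean; total span 4031 Myr

From the excerpt: Paleoarchean 3600–3200; Cenozoic 66–0; Mesoarchean 3200–2800; Eoarchean 4031–3600; Mesoproterozoic 1600–1000; Paleoproterozoic 2500–1600; Paleozoic 538.8–251.902 (Ma).
Larger Ma is earlier, so the oldest is Eoarchean and the youngest is Cenozoic; youngest to oldest: Cenozoic, Paleozoic, Mesoproterozoic, Paleoproterozoic, Mesoarchean, Paleoarchean, Eoarchean.
Oldest start 4031 minus youngest end 0 gives 4031 Myr overall.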